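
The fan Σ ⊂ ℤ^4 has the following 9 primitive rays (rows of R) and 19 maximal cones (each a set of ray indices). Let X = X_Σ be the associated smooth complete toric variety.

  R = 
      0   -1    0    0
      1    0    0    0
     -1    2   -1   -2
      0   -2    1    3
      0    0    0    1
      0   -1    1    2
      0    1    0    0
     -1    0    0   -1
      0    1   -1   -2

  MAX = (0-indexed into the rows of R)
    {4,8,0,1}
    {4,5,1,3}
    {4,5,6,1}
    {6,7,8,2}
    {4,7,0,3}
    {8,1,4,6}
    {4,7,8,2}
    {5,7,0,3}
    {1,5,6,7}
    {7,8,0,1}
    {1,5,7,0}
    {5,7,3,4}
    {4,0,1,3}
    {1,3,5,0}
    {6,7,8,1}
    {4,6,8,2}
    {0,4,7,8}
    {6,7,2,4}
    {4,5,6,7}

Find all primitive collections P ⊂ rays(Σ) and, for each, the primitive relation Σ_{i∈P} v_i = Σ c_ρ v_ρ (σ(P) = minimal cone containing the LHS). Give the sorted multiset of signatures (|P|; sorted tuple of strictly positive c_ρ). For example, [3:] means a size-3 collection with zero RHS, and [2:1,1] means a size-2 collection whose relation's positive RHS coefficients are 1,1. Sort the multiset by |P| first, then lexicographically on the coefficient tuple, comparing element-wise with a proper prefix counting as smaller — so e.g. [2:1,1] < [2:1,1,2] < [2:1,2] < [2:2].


Primitive collections (12):

  • {0,6}:  v_{0} + v_{6} = 0  ⟹  sig = [2:]
  • {5,8}:  v_{5} + v_{8} = 0  ⟹  sig = [2:]
  • {1,2}:  v_{1} + v_{2} = v_{6} + v_{8}  ⟹  sig = [2:1,1]
  • {3,6}:  v_{3} + v_{6} = v_{4} + v_{5}  ⟹  sig = [2:1,1]
  • {3,8}:  v_{3} + v_{8} = v_{0} + v_{4}  ⟹  sig = [2:1,1]
  • {0,2}:  v_{0} + v_{2} = v_{4} + v_{7} + v_{8}  ⟹  sig = [2:1,1,1]
  • {2,5}:  v_{2} + v_{5} = v_{4} + v_{6} + v_{7}  ⟹  sig = [2:1,1,1]
  • {2,3}:  v_{2} + v_{3} = 2·v_{4} + v_{7}  ⟹  sig = [2:1,2]
  • {1,4,7}:  v_{1} + v_{4} + v_{7} = 0  ⟹  sig = [3:]
  • {0,4,5}:  v_{0} + v_{4} + v_{5} = v_{3}  ⟹  sig = [3:1]
  • {1,3,7}:  v_{1} + v_{3} + v_{7} = v_{0} + v_{5}  ⟹  sig = [3:1,1]
  • {4,6,7,8}:  v_{4} + v_{6} + v_{7} + v_{8} = v_{2}  ⟹  sig = [4:1]

so the primitive-relation signature multiset is
[[2:], [2:], [2:1,1], [2:1,1], [2:1,1], [2:1,1,1], [2:1,1,1], [2:1,2], [3:], [3:1], [3:1,1], [4:1]]


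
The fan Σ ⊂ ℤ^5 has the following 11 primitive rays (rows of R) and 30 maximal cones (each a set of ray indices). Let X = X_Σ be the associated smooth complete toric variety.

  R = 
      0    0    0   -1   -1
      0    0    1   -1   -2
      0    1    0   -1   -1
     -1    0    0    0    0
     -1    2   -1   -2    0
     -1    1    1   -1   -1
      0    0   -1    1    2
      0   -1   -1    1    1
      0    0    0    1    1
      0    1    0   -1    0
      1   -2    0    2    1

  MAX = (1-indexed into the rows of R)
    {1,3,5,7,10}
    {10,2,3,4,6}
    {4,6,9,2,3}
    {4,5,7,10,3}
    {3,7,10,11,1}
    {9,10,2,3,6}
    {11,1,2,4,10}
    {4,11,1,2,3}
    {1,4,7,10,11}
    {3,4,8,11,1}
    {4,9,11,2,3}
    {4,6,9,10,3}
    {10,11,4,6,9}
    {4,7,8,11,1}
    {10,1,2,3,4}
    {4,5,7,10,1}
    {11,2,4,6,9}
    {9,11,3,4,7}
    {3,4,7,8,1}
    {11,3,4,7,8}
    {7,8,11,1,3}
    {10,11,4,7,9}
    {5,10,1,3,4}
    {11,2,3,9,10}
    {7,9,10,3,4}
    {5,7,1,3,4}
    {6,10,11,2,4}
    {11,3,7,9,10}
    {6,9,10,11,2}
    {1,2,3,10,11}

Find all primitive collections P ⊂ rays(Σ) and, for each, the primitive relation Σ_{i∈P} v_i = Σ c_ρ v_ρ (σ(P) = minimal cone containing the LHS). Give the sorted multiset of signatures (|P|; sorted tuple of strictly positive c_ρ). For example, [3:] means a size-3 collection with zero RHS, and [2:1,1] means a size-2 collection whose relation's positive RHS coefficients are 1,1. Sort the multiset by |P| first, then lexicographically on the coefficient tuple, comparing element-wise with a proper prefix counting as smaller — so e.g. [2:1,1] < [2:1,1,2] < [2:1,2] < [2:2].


|primitive collections| = 18. Relations:

  {1,9}:  v_{1} + v_{9} = 0  ⇒ sig = [2:]
  {2,7}:  v_{2} + v_{7} = 0  ⇒ sig = [2:]
  {6,8}:  v_{6} + v_{8} = v_{4}  ⇒ sig = [2:1]
  {5,11}:  v_{5} + v_{11} = v_{1} + v_{7}  ⇒ sig = [2:1,1]
  {8,10}:  v_{8} + v_{10} = v_{1} + v_{7}  ⇒ sig = [2:1,1]
  {1,6}:  v_{1} + v_{6} = v_{2} + v_{4} + v_{10}  ⇒ sig = [2:1,1,1]
  {6,7}:  v_{6} + v_{7} = v_{4} + v_{9} + v_{10}  ⇒ sig = [2:1,1,1]
  {2,5}:  v_{2} + v_{5} = v_{1} + v_{3} + v_{4} + v_{10}  ⇒ sig = [2:1,1,1,1]
  {2,8}:  v_{2} + v_{8} = v_{1} + v_{3} + v_{4} + v_{11}  ⇒ sig = [2:1,1,1,1]
  {5,9}:  v_{5} + v_{9} = v_{3} + v_{4} + v_{7} + v_{10}  ⇒ sig = [2:1,1,1,1]
  {8,9}:  v_{8} + v_{9} = v_{3} + v_{4} + v_{7} + v_{11}  ⇒ sig = [2:1,1,1,1]
  {5,8}:  v_{5} + v_{8} = 2·v_{1} + v_{3} + v_{4} + 2·v_{7}  ⇒ sig = [2:1,1,2,2]
  {5,6}:  v_{5} + v_{6} = v_{3} + 2·v_{4} + 2·v_{10}  ⇒ sig = [2:1,2,2]
  {3,6,11}:  v_{3} + v_{6} + v_{11} = v_{2} + v_{9}  ⇒ sig = [3:1,1]
  {3,4,10,11}:  v_{3} + v_{4} + v_{10} + v_{11} = 0  ⇒ sig = [4:]
  {2,4,9,10}:  v_{2} + v_{4} + v_{9} + v_{10} = v_{6}  ⇒ sig = [4:1]
  {1,3,4,7,10}:  v_{1} + v_{3} + v_{4} + v_{7} + v_{10} = v_{5}  ⇒ sig = [5:1]
  {1,3,4,7,11}:  v_{1} + v_{3} + v_{4} + v_{7} + v_{11} = v_{8}  ⇒ sig = [5:1]

Hence PRS(X_Σ) =
    [2:]
    [2:]
    [2:1]
    [2:1,1]
    [2:1,1]
    [2:1,1,1]
    [2:1,1,1]
    [2:1,1,1,1]
    [2:1,1,1,1]
    [2:1,1,1,1]
    [2:1,1,1,1]
    [2:1,1,2,2]
    [2:1,2,2]
    [3:1,1]
    [4:]
    [4:1]
    [5:1]
    [5:1]


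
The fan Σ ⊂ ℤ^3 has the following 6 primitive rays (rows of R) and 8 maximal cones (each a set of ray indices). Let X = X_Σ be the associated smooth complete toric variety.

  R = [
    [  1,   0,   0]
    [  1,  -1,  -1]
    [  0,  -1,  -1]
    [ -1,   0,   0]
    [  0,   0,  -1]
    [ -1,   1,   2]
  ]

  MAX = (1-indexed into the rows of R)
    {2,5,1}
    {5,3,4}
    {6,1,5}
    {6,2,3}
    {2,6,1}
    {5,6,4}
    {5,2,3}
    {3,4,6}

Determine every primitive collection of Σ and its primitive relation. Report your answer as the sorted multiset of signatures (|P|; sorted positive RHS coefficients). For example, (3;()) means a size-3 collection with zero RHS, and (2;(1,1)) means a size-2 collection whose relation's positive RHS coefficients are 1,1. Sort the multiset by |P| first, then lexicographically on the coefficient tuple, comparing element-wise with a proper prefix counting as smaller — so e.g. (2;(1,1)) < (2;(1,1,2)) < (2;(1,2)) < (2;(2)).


5 minimal non-faces of Δ(Σ) (on 6 rays):

  {1,4}:  v_{1} + v_{4} = 0 — sig = (2;())
  {1,3}:  v_{1} + v_{3} = v_{2} — sig = (2;(1))
  {2,4}:  v_{2} + v_{4} = v_{3} — sig = (2;(1))
  {2,5,6}:  v_{2} + v_{5} + v_{6} = 0 — sig = (3;())
  {3,5,6}:  v_{3} + v_{5} + v_{6} = v_{4} — sig = (3;(1))

Sorted signature multiset PRS(X):
[(2;()), (2;(1)), (2;(1)), (3;()), (3;(1))]


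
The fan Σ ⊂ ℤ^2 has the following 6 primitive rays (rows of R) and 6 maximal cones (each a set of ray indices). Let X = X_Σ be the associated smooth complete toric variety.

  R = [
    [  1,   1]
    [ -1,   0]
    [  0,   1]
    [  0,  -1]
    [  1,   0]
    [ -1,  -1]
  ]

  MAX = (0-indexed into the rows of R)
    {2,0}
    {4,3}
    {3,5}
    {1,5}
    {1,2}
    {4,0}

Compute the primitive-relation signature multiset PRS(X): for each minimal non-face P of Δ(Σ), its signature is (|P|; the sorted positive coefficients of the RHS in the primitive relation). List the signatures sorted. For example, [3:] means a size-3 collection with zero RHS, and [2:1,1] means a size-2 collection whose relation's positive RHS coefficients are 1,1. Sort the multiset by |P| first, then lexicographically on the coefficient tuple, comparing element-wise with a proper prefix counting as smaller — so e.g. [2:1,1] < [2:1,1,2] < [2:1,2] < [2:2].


Primitive collections (9):

  P={0,5}:  v_{0} + v_{5} = 0 — sig = [2:]
  P={1,4}:  v_{1} + v_{4} = 0 — sig = [2:]
  P={2,3}:  v_{2} + v_{3} = 0 — sig = [2:]
  P={0,1}:  v_{0} + v_{1} = v_{2} — sig = [2:1]
  P={0,3}:  v_{0} + v_{3} = v_{4} — sig = [2:1]
  P={1,3}:  v_{1} + v_{3} = v_{5} — sig = [2:1]
  P={2,4}:  v_{2} + v_{4} = v_{0} — sig = [2:1]
  P={2,5}:  v_{2} + v_{5} = v_{1} — sig = [2:1]
  P={4,5}:  v_{4} + v_{5} = v_{3} — sig = [2:1]

Signatures (|P|; sorted positive RHS coefficients), sorted:
    |P|=2: 9 collections, coeffs (), (), (), (1), (1), (1), (1), (1), (1)


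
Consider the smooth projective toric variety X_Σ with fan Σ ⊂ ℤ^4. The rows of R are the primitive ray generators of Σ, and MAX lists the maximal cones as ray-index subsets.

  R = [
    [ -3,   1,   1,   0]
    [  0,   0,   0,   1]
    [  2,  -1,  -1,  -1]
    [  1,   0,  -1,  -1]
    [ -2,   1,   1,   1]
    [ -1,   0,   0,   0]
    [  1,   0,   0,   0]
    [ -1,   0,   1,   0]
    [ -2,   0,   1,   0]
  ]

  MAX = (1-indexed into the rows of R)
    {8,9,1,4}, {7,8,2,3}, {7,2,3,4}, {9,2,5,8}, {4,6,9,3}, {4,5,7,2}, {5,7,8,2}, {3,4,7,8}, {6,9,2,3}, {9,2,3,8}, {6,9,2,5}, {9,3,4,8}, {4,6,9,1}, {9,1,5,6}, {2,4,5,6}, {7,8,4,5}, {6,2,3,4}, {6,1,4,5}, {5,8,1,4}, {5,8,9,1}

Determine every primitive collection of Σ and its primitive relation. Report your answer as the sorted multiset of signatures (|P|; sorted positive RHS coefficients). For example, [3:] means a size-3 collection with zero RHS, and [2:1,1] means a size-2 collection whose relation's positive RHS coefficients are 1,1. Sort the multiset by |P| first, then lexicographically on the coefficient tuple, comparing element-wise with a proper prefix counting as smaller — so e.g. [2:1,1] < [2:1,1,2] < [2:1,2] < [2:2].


Δ(Σ) — 9 vertices, 10 min non-faces:

  {3,5}:  v_{3} + v_{5} = 0  so sig = [2:]
  {6,7}:  v_{6} + v_{7} = 0  so sig = [2:]
  {6,8}:  v_{6} + v_{8} = v_{9}  so sig = [2:1]
  {7,9}:  v_{7} + v_{9} = v_{8}  so sig = [2:1]
  {1,2}:  v_{1} + v_{2} = v_{5} + v_{6}  so sig = [2:1,1]
  {1,3}:  v_{1} + v_{3} = v_{4} + v_{9}  so sig = [2:1,1]
  {1,7}:  v_{1} + v_{7} = v_{4} + v_{5} + v_{8}  so sig = [2:1,1,1]
  {2,4,8}:  v_{2} + v_{4} + v_{8} = 0  so sig = [3:]
  {2,4,9}:  v_{2} + v_{4} + v_{9} = v_{6}  so sig = [3:1]
  {4,5,9}:  v_{4} + v_{5} + v_{9} = v_{1}  so sig = [3:1]

Sorted signature multiset PRS(X):
[[2:], [2:], [2:1], [2:1], [2:1,1], [2:1,1], [2:1,1,1], [3:], [3:1], [3:1]]


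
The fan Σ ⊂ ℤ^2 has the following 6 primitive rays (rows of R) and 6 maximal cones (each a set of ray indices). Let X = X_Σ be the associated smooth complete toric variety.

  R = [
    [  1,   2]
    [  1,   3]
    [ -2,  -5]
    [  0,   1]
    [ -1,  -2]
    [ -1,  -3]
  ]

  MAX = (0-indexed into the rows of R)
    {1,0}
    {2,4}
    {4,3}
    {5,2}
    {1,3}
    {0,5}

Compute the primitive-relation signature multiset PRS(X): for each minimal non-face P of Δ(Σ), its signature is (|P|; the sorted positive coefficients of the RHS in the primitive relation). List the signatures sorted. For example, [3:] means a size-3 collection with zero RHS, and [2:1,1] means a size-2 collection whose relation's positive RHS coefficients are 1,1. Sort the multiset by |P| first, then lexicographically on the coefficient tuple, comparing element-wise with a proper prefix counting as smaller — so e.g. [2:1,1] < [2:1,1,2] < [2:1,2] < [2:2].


|primitive collections| = 9. Relations:

  P={0,4}:  v_{0} + v_{4} = 0  →  sig = [2:]
  P={1,5}:  v_{1} + v_{5} = 0  →  sig = [2:]
  P={0,2}:  v_{0} + v_{2} = v_{5}  →  sig = [2:1]
  P={0,3}:  v_{0} + v_{3} = v_{1}  →  sig = [2:1]
  P={1,2}:  v_{1} + v_{2} = v_{4}  →  sig = [2:1]
  P={1,4}:  v_{1} + v_{4} = v_{3}  →  sig = [2:1]
  P={3,5}:  v_{3} + v_{5} = v_{4}  →  sig = [2:1]
  P={4,5}:  v_{4} + v_{5} = v_{2}  →  sig = [2:1]
  P={2,3}:  v_{2} + v_{3} = 2·v_{4}  →  sig = [2:2]

Signatures (|P|; sorted positive RHS coefficients), sorted:
{ [2:] ×2,  [2:1] ×6,  [2:2] }


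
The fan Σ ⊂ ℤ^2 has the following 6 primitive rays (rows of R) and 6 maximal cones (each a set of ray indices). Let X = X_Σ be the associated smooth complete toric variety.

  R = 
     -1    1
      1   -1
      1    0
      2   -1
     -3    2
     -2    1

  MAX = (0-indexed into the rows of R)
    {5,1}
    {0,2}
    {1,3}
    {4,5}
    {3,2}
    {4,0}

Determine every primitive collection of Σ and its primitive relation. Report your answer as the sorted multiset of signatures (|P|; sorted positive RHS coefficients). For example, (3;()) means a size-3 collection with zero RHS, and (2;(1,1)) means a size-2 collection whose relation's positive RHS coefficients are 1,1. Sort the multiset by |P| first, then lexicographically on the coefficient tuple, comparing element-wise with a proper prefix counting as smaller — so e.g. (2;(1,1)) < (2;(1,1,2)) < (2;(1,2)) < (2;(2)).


Primitive collections (9):

  P={0,1}:  v_{0} + v_{1} = 0  ⇒ sig = (2;())
  P={3,5}:  v_{3} + v_{5} = 0  ⇒ sig = (2;())
  P={0,3}:  v_{0} + v_{3} = v_{2}  ⇒ sig = (2;(1))
  P={0,5}:  v_{0} + v_{5} = v_{4}  ⇒ sig = (2;(1))
  P={1,2}:  v_{1} + v_{2} = v_{3}  ⇒ sig = (2;(1))
  P={1,4}:  v_{1} + v_{4} = v_{5}  ⇒ sig = (2;(1))
  P={2,5}:  v_{2} + v_{5} = v_{0}  ⇒ sig = (2;(1))
  P={3,4}:  v_{3} + v_{4} = v_{0}  ⇒ sig = (2;(1))
  P={2,4}:  v_{2} + v_{4} = 2·v_{0}  ⇒ sig = (2;(2))

Sorted signature multiset PRS(X):
[(2;()), (2;()), (2;(1)), (2;(1)), (2;(1)), (2;(1)), (2;(1)), (2;(1)), (2;(2))]


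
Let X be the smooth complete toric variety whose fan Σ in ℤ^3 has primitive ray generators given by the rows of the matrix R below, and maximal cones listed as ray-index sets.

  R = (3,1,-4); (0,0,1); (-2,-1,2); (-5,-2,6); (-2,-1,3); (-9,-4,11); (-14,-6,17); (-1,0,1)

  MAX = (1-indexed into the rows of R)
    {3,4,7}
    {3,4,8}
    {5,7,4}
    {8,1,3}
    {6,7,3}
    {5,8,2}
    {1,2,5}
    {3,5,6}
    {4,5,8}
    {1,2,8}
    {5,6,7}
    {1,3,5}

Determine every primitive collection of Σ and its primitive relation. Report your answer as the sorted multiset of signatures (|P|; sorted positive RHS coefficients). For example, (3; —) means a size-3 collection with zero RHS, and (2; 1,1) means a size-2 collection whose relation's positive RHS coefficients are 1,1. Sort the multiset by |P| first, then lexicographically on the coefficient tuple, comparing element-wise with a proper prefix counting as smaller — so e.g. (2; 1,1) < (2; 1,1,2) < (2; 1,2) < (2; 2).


Primitive collections (14):

  • {1,4}:  v_{1} + v_{4} = v_{3} ; sig = (2; 1)
  • {2,3}:  v_{2} + v_{3} = v_{5} ; sig = (2; 1)
  • {4,6}:  v_{4} + v_{6} = v_{7} ; sig = (2; 1)
  • {1,7}:  v_{1} + v_{7} = v_{3} + v_{6} ; sig = (2; 1,1)
  • {1,6}:  v_{1} + v_{6} = 2·v_{3} + v_{5} ; sig = (2; 1,2)
  • {2,4}:  v_{2} + v_{4} = 2·v_{5} + v_{8} ; sig = (2; 1,2)
  • {2,6}:  v_{2} + v_{6} = v_{4} + 2·v_{5} ; sig = (2; 1,2)
  • {6,8}:  v_{6} + v_{8} = 2·v_{4} ; sig = (2; 2)
  • {2,7}:  v_{2} + v_{7} = 2·v_{4} + 2·v_{5} ; sig = (2; 2,2)
  • {7,8}:  v_{7} + v_{8} = 3·v_{4} ; sig = (2; 3)
  • {1,5,8}:  v_{1} + v_{5} + v_{8} = 0 ; sig = (3; —)
  • {3,4,5}:  v_{3} + v_{4} + v_{5} = v_{6} ; sig = (3; 1)
  • {3,5,8}:  v_{3} + v_{5} + v_{8} = v_{4} ; sig = (3; 1)
  • {3,5,7}:  v_{3} + v_{5} + v_{7} = 2·v_{6} ; sig = (3; 2)

Sorted signature multiset PRS(X):
{ (2; 1) ×3,  (2; 1,1),  (2; 1,2) ×3,  (2; 2),  (2; 2,2),  (2; 3),  (3; —),  (3; 1) ×2,  (3; 2) }


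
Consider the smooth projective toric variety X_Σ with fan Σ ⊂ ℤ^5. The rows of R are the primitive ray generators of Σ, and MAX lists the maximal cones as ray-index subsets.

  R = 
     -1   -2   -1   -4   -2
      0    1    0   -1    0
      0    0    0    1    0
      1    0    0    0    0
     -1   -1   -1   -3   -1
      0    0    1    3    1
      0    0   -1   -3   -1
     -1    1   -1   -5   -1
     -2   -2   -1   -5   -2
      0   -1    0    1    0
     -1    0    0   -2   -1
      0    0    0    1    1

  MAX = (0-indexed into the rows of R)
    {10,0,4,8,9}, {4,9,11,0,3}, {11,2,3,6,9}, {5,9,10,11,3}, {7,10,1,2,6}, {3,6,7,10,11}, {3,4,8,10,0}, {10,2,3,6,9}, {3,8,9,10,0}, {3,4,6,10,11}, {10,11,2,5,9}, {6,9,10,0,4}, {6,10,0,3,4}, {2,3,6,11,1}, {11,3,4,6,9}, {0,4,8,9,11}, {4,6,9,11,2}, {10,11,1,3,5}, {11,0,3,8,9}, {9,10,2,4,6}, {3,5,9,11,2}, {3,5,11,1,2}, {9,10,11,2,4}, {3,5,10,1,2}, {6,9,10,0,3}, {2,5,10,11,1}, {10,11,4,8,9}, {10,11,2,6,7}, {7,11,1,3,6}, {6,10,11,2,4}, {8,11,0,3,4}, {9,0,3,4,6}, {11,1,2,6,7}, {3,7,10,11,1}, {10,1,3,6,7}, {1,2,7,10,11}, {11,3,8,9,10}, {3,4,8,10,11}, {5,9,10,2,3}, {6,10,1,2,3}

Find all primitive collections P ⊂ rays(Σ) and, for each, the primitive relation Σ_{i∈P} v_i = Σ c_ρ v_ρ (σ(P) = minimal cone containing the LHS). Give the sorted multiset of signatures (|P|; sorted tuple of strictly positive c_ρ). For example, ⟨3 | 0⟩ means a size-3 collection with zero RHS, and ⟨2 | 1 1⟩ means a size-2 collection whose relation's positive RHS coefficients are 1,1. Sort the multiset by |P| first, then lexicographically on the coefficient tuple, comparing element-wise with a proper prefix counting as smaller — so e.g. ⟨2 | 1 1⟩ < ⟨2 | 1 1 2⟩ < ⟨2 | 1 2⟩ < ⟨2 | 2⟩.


Minimal non-faces — 25 found among 12 rays, 40 max cones:

  {1,9}:  v_{1} + v_{9} = 0  ⇒ sig = ⟨2 | 0⟩
  {5,6}:  v_{5} + v_{6} = 0  ⇒ sig = ⟨2 | 0⟩
  {0,1}:  v_{0} + v_{1} = v_{3} + v_{4} + v_{10}  ⇒ sig = ⟨2 | 1 1 1⟩
  {1,4}:  v_{1} + v_{4} = v_{6} + v_{10} + v_{11}  ⇒ sig = ⟨2 | 1 1 1⟩
  {2,8}:  v_{2} + v_{8} = v_{4} + v_{9} + v_{10}  ⇒ sig = ⟨2 | 1 1 1⟩
  {4,5}:  v_{4} + v_{5} = v_{9} + v_{10} + v_{11}  ⇒ sig = ⟨2 | 1 1 1⟩
  {5,7}:  v_{5} + v_{7} = v_{1} + v_{10} + v_{11}  ⇒ sig = ⟨2 | 1 1 1⟩
  {7,9}:  v_{7} + v_{9} = v_{6} + v_{10} + v_{11}  ⇒ sig = ⟨2 | 1 1 1⟩
  {0,7}:  v_{0} + v_{7} = v_{3} + v_{4} + v_{6} + 2·v_{10} + v_{11}  ⇒ sig = ⟨2 | 1 1 1 1 2⟩
  {1,8}:  v_{1} + v_{8} = v_{3} + v_{4} + 2·v_{10} + v_{11}  ⇒ sig = ⟨2 | 1 1 1 2⟩
  {7,8}:  v_{7} + v_{8} = v_{3} + v_{4} + v_{6} + 3·v_{10} + 2·v_{11}  ⇒ sig = ⟨2 | 1 1 1 2 3⟩
  {0,2}:  v_{0} + v_{2} = v_{6} + 2·v_{9} + v_{10}  ⇒ sig = ⟨2 | 1 1 2⟩
  {6,8}:  v_{6} + v_{8} = v_{3} + 2·v_{4} + v_{10}  ⇒ sig = ⟨2 | 1 1 2⟩
  {0,5}:  v_{0} + v_{5} = v_{3} + 2·v_{9} + 2·v_{10} + v_{11}  ⇒ sig = ⟨2 | 1 1 2 2⟩
  {5,8}:  v_{5} + v_{8} = v_{3} + 2·v_{9} + 3·v_{10} + 2·v_{11}  ⇒ sig = ⟨2 | 1 2 2 3⟩
  {4,7}:  v_{4} + v_{7} = 2·v_{6} + 2·v_{10} + 2·v_{11}  ⇒ sig = ⟨2 | 2 2 2⟩
  {0,10,11}:  v_{0} + v_{10} + v_{11} = v_{8}  ⇒ sig = ⟨3 | 1⟩
  {2,3,4}:  v_{2} + v_{3} + v_{4} = v_{6} + v_{9}  ⇒ sig = ⟨3 | 1 1⟩
  {2,3,7}:  v_{2} + v_{3} + v_{7} = v_{1} + v_{6}  ⇒ sig = ⟨3 | 1 1⟩
  {0,6,11}:  v_{0} + v_{6} + v_{11} = v_{3} + 2·v_{4}  ⇒ sig = ⟨3 | 1 2⟩
  {2,3,10,11}:  v_{2} + v_{3} + v_{10} + v_{11} = 0  ⇒ sig = ⟨4 | 0⟩
  {1,6,10,11}:  v_{1} + v_{6} + v_{10} + v_{11} = v_{7}  ⇒ sig = ⟨4 | 1⟩
  {3,4,9,10}:  v_{3} + v_{4} + v_{9} + v_{10} = v_{0}  ⇒ sig = ⟨4 | 1⟩
  {6,9,10,11}:  v_{6} + v_{9} + v_{10} + v_{11} = v_{4}  ⇒ sig = ⟨4 | 1⟩
  {3,4,8,9}:  v_{3} + v_{4} + v_{8} + v_{9} = 2·v_{0} + v_{11}  ⇒ sig = ⟨4 | 1 2⟩

Signatures (|P|; sorted positive RHS coefficients), sorted:
{ ⟨2 | 0⟩ ×2,  ⟨2 | 1 1 1⟩ ×6,  ⟨2 | 1 1 1 1 2⟩,  ⟨2 | 1 1 1 2⟩,  ⟨2 | 1 1 1 2 3⟩,  ⟨2 | 1 1 2⟩ ×2,  ⟨2 | 1 1 2 2⟩,  ⟨2 | 1 2 2 3⟩,  ⟨2 | 2 2 2⟩,  ⟨3 | 1⟩,  ⟨3 | 1 1⟩ ×2,  ⟨3 | 1 2⟩,  ⟨4 | 0⟩,  ⟨4 | 1⟩ ×3,  ⟨4 | 1 2⟩ }


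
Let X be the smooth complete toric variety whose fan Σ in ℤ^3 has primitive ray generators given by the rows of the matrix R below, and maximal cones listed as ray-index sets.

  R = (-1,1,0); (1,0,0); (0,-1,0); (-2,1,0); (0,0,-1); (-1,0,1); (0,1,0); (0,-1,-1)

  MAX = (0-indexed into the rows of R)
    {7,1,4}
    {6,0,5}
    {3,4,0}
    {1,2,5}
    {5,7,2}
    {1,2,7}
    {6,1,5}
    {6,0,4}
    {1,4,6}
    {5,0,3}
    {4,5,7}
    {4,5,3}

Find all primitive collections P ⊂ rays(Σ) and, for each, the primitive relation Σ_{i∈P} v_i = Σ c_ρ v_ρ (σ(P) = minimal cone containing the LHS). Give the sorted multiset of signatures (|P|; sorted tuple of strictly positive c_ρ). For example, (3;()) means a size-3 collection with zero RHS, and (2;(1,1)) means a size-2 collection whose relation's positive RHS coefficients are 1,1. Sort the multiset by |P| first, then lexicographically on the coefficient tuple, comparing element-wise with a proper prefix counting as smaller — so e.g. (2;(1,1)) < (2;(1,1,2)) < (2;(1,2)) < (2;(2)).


Minimal non-faces — 14 found among 8 rays, 12 max cones:

  P = {2,6}:  v_{2} + v_{6} = 0  so sig = (2;())
  P = {0,1}:  v_{0} + v_{1} = v_{6}  so sig = (2;(1))
  P = {1,3}:  v_{1} + v_{3} = v_{0}  so sig = (2;(1))
  P = {2,4}:  v_{2} + v_{4} = v_{7}  so sig = (2;(1))
  P = {6,7}:  v_{6} + v_{7} = v_{4}  so sig = (2;(1))
  P = {0,2}:  v_{0} + v_{2} = v_{4} + v_{5}  so sig = (2;(1,1))
  P = {0,7}:  v_{0} + v_{7} = 2·v_{4} + v_{5}  so sig = (2;(1,2))
  P = {3,6}:  v_{3} + v_{6} = 2·v_{0}  so sig = (2;(2))
  P = {2,3}:  v_{2} + v_{3} = 2·v_{4} + 2·v_{5}  so sig = (2;(2,2))
  P = {3,7}:  v_{3} + v_{7} = 3·v_{4} + 2·v_{5}  so sig = (2;(2,3))
  P = {1,4,5}:  v_{1} + v_{4} + v_{5} = 0  so sig = (3;())
  P = {0,4,5}:  v_{0} + v_{4} + v_{5} = v_{3}  so sig = (3;(1))
  P = {1,5,7}:  v_{1} + v_{5} + v_{7} = v_{2}  so sig = (3;(1))
  P = {4,5,6}:  v_{4} + v_{5} + v_{6} = v_{0}  so sig = (3;(1))

Sorted signature multiset PRS(X):
    (2;())
    (2;(1))
    (2;(1))
    (2;(1))
    (2;(1))
    (2;(1,1))
    (2;(1,2))
    (2;(2))
    (2;(2,2))
    (2;(2,3))
    (3;())
    (3;(1))
    (3;(1))
    (3;(1))


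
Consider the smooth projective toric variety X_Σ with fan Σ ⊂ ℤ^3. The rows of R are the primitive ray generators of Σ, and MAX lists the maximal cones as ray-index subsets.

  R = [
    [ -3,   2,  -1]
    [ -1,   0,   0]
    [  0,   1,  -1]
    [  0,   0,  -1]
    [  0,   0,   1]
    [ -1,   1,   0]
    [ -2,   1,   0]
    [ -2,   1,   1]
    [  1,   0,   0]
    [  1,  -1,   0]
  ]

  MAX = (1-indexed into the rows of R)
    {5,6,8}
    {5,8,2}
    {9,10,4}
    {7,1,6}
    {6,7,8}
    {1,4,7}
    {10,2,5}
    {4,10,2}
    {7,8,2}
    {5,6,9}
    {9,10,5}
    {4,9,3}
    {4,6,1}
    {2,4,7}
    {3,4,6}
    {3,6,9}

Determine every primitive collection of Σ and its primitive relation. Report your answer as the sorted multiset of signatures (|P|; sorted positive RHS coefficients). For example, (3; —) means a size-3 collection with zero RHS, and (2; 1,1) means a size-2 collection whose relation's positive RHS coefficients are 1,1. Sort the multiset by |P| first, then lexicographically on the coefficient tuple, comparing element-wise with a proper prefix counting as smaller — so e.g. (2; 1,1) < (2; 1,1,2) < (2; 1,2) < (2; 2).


Minimal non-faces — 23 found among 10 rays, 16 max cones:

  P = {2,9}:  v_{2} + v_{9} = 0  →  sig = (2; —)
  P = {4,5}:  v_{4} + v_{5} = 0  →  sig = (2; —)
  P = {6,10}:  v_{6} + v_{10} = 0  →  sig = (2; —)
  P = {2,6}:  v_{2} + v_{6} = v_{7}  →  sig = (2; 1)
  P = {4,8}:  v_{4} + v_{8} = v_{7}  →  sig = (2; 1)
  P = {5,7}:  v_{5} + v_{7} = v_{8}  →  sig = (2; 1)
  P = {7,9}:  v_{7} + v_{9} = v_{6}  →  sig = (2; 1)
  P = {7,10}:  v_{7} + v_{10} = v_{2}  →  sig = (2; 1)
  P = {1,5}:  v_{1} + v_{5} = v_{6} + v_{7}  →  sig = (2; 1,1)
  P = {1,10}:  v_{1} + v_{10} = v_{4} + v_{7}  →  sig = (2; 1,1)
  P = {2,3}:  v_{2} + v_{3} = v_{4} + v_{6}  →  sig = (2; 1,1)
  P = {3,5}:  v_{3} + v_{5} = v_{6} + v_{9}  →  sig = (2; 1,1)
  P = {3,10}:  v_{3} + v_{10} = v_{4} + v_{9}  →  sig = (2; 1,1)
  P = {8,9}:  v_{8} + v_{9} = v_{5} + v_{6}  →  sig = (2; 1,1)
  P = {8,10}:  v_{8} + v_{10} = v_{2} + v_{5}  →  sig = (2; 1,1)
  P = {1,2}:  v_{1} + v_{2} = v_{4} + 2·v_{7}  →  sig = (2; 1,2)
  P = {1,8}:  v_{1} + v_{8} = v_{6} + 2·v_{7}  →  sig = (2; 1,2)
  P = {1,9}:  v_{1} + v_{9} = v_{4} + 2·v_{6}  →  sig = (2; 1,2)
  P = {3,7}:  v_{3} + v_{7} = v_{4} + 2·v_{6}  →  sig = (2; 1,2)
  P = {3,8}:  v_{3} + v_{8} = 2·v_{6}  →  sig = (2; 2)
  P = {1,3}:  v_{1} + v_{3} = 2·v_{4} + 3·v_{6}  →  sig = (2; 2,3)
  P = {4,6,7}:  v_{4} + v_{6} + v_{7} = v_{1}  →  sig = (3; 1)
  P = {4,6,9}:  v_{4} + v_{6} + v_{9} = v_{3}  →  sig = (3; 1)

Hence PRS(X_Σ) =
    |P|=2: 21 collections, coeffs (), (), (), (1), (1), (1), (1), (1), (1,1), (1,1), (1,1), (1,1), (1,1), (1,1), (1,1), (1,2), (1,2), (1,2), (1,2), (2), (2,3)
    |P|=3: 2 collections, coeffs (1), (1)


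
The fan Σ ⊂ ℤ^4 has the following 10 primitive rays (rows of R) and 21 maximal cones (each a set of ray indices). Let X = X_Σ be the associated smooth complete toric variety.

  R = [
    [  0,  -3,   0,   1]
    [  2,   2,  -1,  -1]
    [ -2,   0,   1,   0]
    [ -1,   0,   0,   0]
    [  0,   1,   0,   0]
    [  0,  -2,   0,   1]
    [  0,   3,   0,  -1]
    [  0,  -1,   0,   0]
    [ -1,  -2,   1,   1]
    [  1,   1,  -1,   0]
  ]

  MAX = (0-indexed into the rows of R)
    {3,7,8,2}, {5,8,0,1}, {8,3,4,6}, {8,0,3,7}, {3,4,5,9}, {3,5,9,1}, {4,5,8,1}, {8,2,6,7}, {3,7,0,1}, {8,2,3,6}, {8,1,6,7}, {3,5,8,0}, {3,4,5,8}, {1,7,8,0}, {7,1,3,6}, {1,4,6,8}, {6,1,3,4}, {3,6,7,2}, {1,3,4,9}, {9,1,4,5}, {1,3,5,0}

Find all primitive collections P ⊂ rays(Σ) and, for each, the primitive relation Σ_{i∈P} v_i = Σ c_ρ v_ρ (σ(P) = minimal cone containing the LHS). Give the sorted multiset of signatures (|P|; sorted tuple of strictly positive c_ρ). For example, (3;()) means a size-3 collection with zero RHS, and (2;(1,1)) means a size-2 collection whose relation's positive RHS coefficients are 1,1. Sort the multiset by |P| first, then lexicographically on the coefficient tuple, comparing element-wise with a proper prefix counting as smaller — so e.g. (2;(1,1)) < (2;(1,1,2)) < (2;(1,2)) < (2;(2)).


17 collections generate NE(X_Σ); each relation:

  P = {0,6}:  v_{0} + v_{6} = 0 — sig = (2;())
  P = {4,7}:  v_{4} + v_{7} = 0 — sig = (2;())
  P = {0,4}:  v_{0} + v_{4} = v_{5} — sig = (2;(1))
  P = {5,6}:  v_{5} + v_{6} = v_{4} — sig = (2;(1))
  P = {5,7}:  v_{5} + v_{7} = v_{0} — sig = (2;(1))
  P = {1,2}:  v_{1} + v_{2} = v_{6} + v_{7} — sig = (2;(1,1))
  P = {2,5}:  v_{2} + v_{5} = v_{3} + v_{8} — sig = (2;(1,1))
  P = {2,9}:  v_{2} + v_{9} = v_{3} + v_{4} — sig = (2;(1,1))
  P = {8,9}:  v_{8} + v_{9} = v_{4} + v_{5} — sig = (2;(1,1))
  P = {0,2}:  v_{0} + v_{2} = v_{3} + v_{7} + v_{8} — sig = (2;(1,1,1))
  P = {2,4}:  v_{2} + v_{4} = v_{3} + v_{6} + v_{8} — sig = (2;(1,1,1))
  P = {7,9}:  v_{7} + v_{9} = v_{1} + v_{3} + v_{5} — sig = (2;(1,1,1))
  P = {0,9}:  v_{0} + v_{9} = v_{1} + v_{3} + 2·v_{5} — sig = (2;(1,1,2))
  P = {6,9}:  v_{6} + v_{9} = v_{1} + v_{3} + 2·v_{4} — sig = (2;(1,1,2))
  P = {1,3,8}:  v_{1} + v_{3} + v_{8} = 0 — sig = (3;())
  P = {1,3,4,5}:  v_{1} + v_{3} + v_{4} + v_{5} = v_{9} — sig = (4;(1))
  P = {3,6,7,8}:  v_{3} + v_{6} + v_{7} + v_{8} = v_{2} — sig = (4;(1))

Signatures (|P|; sorted positive RHS coefficients), sorted:
[(2;()), (2;()), (2;(1)), (2;(1)), (2;(1)), (2;(1,1)), (2;(1,1)), (2;(1,1)), (2;(1,1)), (2;(1,1,1)), (2;(1,1,1)), (2;(1,1,1)), (2;(1,1,2)), (2;(1,1,2)), (3;()), (4;(1)), (4;(1))]


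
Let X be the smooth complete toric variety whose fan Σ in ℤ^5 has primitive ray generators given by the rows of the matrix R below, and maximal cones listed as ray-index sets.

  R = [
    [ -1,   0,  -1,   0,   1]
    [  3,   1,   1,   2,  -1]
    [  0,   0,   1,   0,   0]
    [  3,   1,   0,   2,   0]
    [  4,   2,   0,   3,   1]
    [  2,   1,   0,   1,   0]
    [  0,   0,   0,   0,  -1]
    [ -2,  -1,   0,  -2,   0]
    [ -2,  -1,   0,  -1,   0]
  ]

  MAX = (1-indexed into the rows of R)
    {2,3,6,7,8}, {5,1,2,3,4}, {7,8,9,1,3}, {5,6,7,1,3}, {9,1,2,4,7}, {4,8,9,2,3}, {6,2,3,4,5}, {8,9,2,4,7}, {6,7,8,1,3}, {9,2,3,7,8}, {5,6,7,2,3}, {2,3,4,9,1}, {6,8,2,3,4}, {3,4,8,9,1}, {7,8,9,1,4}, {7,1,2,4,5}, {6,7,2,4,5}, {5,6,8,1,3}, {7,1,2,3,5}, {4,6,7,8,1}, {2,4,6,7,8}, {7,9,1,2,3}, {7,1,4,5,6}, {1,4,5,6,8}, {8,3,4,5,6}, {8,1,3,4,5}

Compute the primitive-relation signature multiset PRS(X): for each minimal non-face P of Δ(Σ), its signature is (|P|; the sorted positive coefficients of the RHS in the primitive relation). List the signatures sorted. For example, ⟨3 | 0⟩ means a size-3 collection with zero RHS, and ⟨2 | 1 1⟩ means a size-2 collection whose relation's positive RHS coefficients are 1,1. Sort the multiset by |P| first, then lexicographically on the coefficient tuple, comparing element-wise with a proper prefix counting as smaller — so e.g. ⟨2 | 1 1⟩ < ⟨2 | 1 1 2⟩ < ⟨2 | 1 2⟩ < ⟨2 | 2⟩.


8 minimal non-faces of Δ(Σ) (on 9 rays):

  {6,9}:  v_{6} + v_{9} = 0 ; sig = ⟨2 | 0⟩
  {5,9}:  v_{5} + v_{9} = v_{1} + v_{3} + v_{4} ; sig = ⟨2 | 1 1 1⟩
  {1,2,8}:  v_{1} + v_{2} + v_{8} = 0 ; sig = ⟨3 | 0⟩
  {3,4,7}:  v_{3} + v_{4} + v_{7} = v_{2} ; sig = ⟨3 | 1⟩
  {5,7,8}:  v_{5} + v_{7} + v_{8} = v_{6} ; sig = ⟨3 | 1⟩
  {1,2,6}:  v_{1} + v_{2} + v_{6} = v_{5} + v_{7} ; sig = ⟨3 | 1 1⟩
  {2,5,8}:  v_{2} + v_{5} + v_{8} = v_{3} + v_{4} + v_{6} ; sig = ⟨3 | 1 1 1⟩
  {1,3,4,6}:  v_{1} + v_{3} + v_{4} + v_{6} = v_{5} ; sig = ⟨4 | 1⟩

Hence PRS(X_Σ) =
{ ⟨2 | 0⟩,  ⟨2 | 1 1 1⟩,  ⟨3 | 0⟩,  ⟨3 | 1⟩ ×2,  ⟨3 | 1 1⟩,  ⟨3 | 1 1 1⟩,  ⟨4 | 1⟩ }


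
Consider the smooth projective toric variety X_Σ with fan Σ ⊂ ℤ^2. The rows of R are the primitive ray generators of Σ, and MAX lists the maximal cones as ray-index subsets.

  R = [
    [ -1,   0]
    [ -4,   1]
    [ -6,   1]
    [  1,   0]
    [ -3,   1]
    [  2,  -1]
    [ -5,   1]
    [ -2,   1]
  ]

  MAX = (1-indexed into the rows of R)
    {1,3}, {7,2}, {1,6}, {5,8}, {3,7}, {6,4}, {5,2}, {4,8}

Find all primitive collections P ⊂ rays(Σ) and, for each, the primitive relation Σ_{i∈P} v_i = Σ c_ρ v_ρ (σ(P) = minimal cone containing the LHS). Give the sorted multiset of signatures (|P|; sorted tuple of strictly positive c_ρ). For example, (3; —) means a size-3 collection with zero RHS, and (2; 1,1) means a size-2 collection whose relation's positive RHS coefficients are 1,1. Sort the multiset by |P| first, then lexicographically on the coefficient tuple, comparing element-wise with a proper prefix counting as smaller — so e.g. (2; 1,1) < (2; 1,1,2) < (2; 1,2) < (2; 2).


|primitive collections| = 20. Relations:

  {1,4}:  v_{1} + v_{4} = 0 ; sig = (2; —)
  {6,8}:  v_{6} + v_{8} = 0 ; sig = (2; —)
  {1,2}:  v_{1} + v_{2} = v_{7} ; sig = (2; 1)
  {1,5}:  v_{1} + v_{5} = v_{2} ; sig = (2; 1)
  {1,7}:  v_{1} + v_{7} = v_{3} ; sig = (2; 1)
  {1,8}:  v_{1} + v_{8} = v_{5} ; sig = (2; 1)
  {2,4}:  v_{2} + v_{4} = v_{5} ; sig = (2; 1)
  {3,4}:  v_{3} + v_{4} = v_{7} ; sig = (2; 1)
  {4,5}:  v_{4} + v_{5} = v_{8} ; sig = (2; 1)
  {4,7}:  v_{4} + v_{7} = v_{2} ; sig = (2; 1)
  {5,6}:  v_{5} + v_{6} = v_{1} ; sig = (2; 1)
  {3,5}:  v_{3} + v_{5} = v_{2} + v_{7} ; sig = (2; 1,1)
  {7,8}:  v_{7} + v_{8} = v_{2} + v_{5} ; sig = (2; 1,1)
  {2,3}:  v_{2} + v_{3} = 2·v_{7} ; sig = (2; 2)
  {2,6}:  v_{2} + v_{6} = 2·v_{1} ; sig = (2; 2)
  {2,8}:  v_{2} + v_{8} = 2·v_{5} ; sig = (2; 2)
  {3,8}:  v_{3} + v_{8} = 2·v_{2} ; sig = (2; 2)
  {5,7}:  v_{5} + v_{7} = 2·v_{2} ; sig = (2; 2)
  {6,7}:  v_{6} + v_{7} = 3·v_{1} ; sig = (2; 3)
  {3,6}:  v_{3} + v_{6} = 4·v_{1} ; sig = (2; 4)

Sorted signature multiset PRS(X):
    (2; —)
    (2; —)
    (2; 1)
    (2; 1)
    (2; 1)
    (2; 1)
    (2; 1)
    (2; 1)
    (2; 1)
    (2; 1)
    (2; 1)
    (2; 1,1)
    (2; 1,1)
    (2; 2)
    (2; 2)
    (2; 2)
    (2; 2)
    (2; 2)
    (2; 3)
    (2; 4)


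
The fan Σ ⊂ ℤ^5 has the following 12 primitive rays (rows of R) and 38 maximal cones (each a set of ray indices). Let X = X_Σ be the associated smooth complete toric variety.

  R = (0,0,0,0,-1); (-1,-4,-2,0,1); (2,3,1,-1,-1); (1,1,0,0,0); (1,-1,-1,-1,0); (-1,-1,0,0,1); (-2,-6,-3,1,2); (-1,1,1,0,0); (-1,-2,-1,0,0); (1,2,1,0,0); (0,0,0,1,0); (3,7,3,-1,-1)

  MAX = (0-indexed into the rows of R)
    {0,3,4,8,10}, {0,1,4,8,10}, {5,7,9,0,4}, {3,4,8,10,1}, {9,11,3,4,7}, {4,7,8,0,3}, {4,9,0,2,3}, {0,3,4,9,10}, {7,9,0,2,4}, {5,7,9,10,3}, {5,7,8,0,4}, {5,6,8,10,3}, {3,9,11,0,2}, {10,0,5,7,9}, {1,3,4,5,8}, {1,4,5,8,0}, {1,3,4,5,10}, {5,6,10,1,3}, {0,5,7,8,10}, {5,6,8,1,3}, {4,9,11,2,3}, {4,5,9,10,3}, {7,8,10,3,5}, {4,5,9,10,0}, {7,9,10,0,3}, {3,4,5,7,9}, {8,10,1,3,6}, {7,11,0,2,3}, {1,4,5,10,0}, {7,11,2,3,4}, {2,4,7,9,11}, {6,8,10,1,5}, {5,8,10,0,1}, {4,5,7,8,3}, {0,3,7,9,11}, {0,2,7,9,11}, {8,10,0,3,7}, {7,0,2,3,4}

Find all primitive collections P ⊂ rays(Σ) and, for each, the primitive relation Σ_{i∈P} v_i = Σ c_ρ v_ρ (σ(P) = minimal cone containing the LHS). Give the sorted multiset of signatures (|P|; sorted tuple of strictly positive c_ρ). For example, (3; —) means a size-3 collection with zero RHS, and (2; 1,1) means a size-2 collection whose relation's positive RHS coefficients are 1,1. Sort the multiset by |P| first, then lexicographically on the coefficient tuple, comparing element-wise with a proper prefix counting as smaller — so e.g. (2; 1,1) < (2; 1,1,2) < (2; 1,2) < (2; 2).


Σ has 25 primitive collections:

  • {8,9}:  v_{8} + v_{9} = 0 — sig = (2; —)
  • {1,2}:  v_{1} + v_{2} = v_{4} — sig = (2; 1)
  • {1,7}:  v_{1} + v_{7} = v_{5} + v_{8} — sig = (2; 1,1)
  • {2,6}:  v_{2} + v_{6} = v_{1} + v_{3} — sig = (2; 1,1)
  • {0,6}:  v_{0} + v_{6} = v_{1} + v_{8} + v_{10} — sig = (2; 1,1,1)
  • {1,9}:  v_{1} + v_{9} = v_{4} + v_{5} + v_{10} — sig = (2; 1,1,1)
  • {2,5}:  v_{2} + v_{5} = v_{4} + v_{7} + v_{9} — sig = (2; 1,1,1)
  • {2,10}:  v_{2} + v_{10} = v_{0} + v_{3} + v_{9} — sig = (2; 1,1,1)
  • {8,11}:  v_{8} + v_{11} = v_{2} + v_{3} + v_{7} — sig = (2; 1,1,1)
  • {1,11}:  v_{1} + v_{11} = v_{3} + v_{4} + v_{7} + v_{9} — sig = (2; 1,1,1,1)
  • {2,8}:  v_{2} + v_{8} = v_{0} + v_{3} + v_{4} + v_{7} — sig = (2; 1,1,1,1)
  • {6,9}:  v_{6} + v_{9} = v_{1} + v_{3} + v_{5} + v_{10} — sig = (2; 1,1,1,1)
  • {5,11}:  v_{5} + v_{11} = v_{3} + v_{4} + 2·v_{7} + 2·v_{9} — sig = (2; 1,1,2,2)
  • {6,7}:  v_{6} + v_{7} = v_{3} + 2·v_{5} + 2·v_{8} + v_{10} — sig = (2; 1,1,2,2)
  • {10,11}:  v_{10} + v_{11} = v_{0} + 2·v_{3} + v_{7} + 2·v_{9} — sig = (2; 1,1,2,2)
  • {4,6}:  v_{4} + v_{6} = 2·v_{1} + v_{3} — sig = (2; 1,2)
  • {6,11}:  v_{6} + v_{11} = 2·v_{3} + v_{5} — sig = (2; 1,2)
  • {0,3,5}:  v_{0} + v_{3} + v_{5} = 0 — sig = (3; —)
  • {4,7,10}:  v_{4} + v_{7} + v_{10} = 0 — sig = (3; —)
  • {0,1,3}:  v_{0} + v_{1} + v_{3} = v_{4} + v_{8} + v_{10} — sig = (3; 1,1,1)
  • {0,4,11}:  v_{0} + v_{4} + v_{11} = 2·v_{2} — sig = (3; 2)
  • {2,3,7,9}:  v_{2} + v_{3} + v_{7} + v_{9} = v_{11} — sig = (4; 1)
  • {4,5,8,10}:  v_{4} + v_{5} + v_{8} + v_{10} = v_{1} — sig = (4; 1)
  • {0,3,4,7,9}:  v_{0} + v_{3} + v_{4} + v_{7} + v_{9} = v_{2} — sig = (5; 1)
  • {1,3,5,8,10}:  v_{1} + v_{3} + v_{5} + v_{8} + v_{10} = v_{6} — sig = (5; 1)

Signatures (|P|; sorted positive RHS coefficients), sorted:
    (2; —)
    (2; 1)
    (2; 1,1)
    (2; 1,1)
    (2; 1,1,1)
    (2; 1,1,1)
    (2; 1,1,1)
    (2; 1,1,1)
    (2; 1,1,1)
    (2; 1,1,1,1)
    (2; 1,1,1,1)
    (2; 1,1,1,1)
    (2; 1,1,2,2)
    (2; 1,1,2,2)
    (2; 1,1,2,2)
    (2; 1,2)
    (2; 1,2)
    (3; —)
    (3; —)
    (3; 1,1,1)
    (3; 2)
    (4; 1)
    (4; 1)
    (5; 1)
    (5; 1)


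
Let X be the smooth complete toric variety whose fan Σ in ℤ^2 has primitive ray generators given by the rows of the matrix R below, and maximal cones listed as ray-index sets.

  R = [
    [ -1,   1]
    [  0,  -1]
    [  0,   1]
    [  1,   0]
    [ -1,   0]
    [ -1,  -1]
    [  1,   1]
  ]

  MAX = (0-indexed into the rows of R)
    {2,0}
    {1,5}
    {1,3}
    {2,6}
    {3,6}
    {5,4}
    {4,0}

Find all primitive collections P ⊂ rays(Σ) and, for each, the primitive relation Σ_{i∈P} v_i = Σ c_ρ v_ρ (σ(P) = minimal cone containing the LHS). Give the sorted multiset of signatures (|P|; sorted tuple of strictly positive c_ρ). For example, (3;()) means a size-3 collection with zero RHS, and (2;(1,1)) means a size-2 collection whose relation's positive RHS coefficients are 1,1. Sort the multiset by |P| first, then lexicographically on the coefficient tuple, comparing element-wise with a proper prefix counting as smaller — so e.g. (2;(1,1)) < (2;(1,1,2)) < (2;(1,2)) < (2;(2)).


Minimal non-faces — 14 found among 7 rays, 7 max cones:

  P={1,2}:  v_{1} + v_{2} = 0  →  sig = (2;())
  P={3,4}:  v_{3} + v_{4} = 0  →  sig = (2;())
  P={5,6}:  v_{5} + v_{6} = 0  →  sig = (2;())
  P={0,1}:  v_{0} + v_{1} = v_{4}  →  sig = (2;(1))
  P={0,3}:  v_{0} + v_{3} = v_{2}  →  sig = (2;(1))
  P={1,4}:  v_{1} + v_{4} = v_{5}  →  sig = (2;(1))
  P={1,6}:  v_{1} + v_{6} = v_{3}  →  sig = (2;(1))
  P={2,3}:  v_{2} + v_{3} = v_{6}  →  sig = (2;(1))
  P={2,4}:  v_{2} + v_{4} = v_{0}  →  sig = (2;(1))
  P={2,5}:  v_{2} + v_{5} = v_{4}  →  sig = (2;(1))
  P={3,5}:  v_{3} + v_{5} = v_{1}  →  sig = (2;(1))
  P={4,6}:  v_{4} + v_{6} = v_{2}  →  sig = (2;(1))
  P={0,5}:  v_{0} + v_{5} = 2·v_{4}  →  sig = (2;(2))
  P={0,6}:  v_{0} + v_{6} = 2·v_{2}  →  sig = (2;(2))

Signatures (|P|; sorted positive RHS coefficients), sorted:
    |P|=2: 14 collections, coeffs (), (), (), (1), (1), (1), (1), (1), (1), (1), (1), (1), (2), (2)


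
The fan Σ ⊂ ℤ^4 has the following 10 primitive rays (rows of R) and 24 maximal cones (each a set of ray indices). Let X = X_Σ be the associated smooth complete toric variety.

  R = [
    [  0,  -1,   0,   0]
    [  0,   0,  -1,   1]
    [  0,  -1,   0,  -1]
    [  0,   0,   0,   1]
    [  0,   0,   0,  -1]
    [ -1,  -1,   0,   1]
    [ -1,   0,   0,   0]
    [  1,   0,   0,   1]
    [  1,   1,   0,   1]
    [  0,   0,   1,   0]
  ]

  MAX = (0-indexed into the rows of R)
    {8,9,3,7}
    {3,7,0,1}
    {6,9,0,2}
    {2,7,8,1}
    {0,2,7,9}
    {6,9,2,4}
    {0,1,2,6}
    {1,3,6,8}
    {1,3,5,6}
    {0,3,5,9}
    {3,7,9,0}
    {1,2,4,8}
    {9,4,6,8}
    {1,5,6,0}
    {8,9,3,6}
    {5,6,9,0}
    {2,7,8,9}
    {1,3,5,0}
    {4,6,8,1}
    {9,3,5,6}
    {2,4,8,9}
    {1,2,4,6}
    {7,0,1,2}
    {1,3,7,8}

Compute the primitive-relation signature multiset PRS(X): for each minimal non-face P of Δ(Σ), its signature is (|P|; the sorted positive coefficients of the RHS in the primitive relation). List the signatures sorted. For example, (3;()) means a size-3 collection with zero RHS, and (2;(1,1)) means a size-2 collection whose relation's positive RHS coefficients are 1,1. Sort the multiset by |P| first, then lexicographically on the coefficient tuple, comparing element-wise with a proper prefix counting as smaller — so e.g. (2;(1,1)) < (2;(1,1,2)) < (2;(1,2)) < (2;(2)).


Σ has 13 primitive collections:

  P={3,4}:  v_{3} + v_{4} = 0  ⇒ sig = (2;())
  P={0,4}:  v_{0} + v_{4} = v_{2}  ⇒ sig = (2;(1))
  P={0,8}:  v_{0} + v_{8} = v_{7}  ⇒ sig = (2;(1))
  P={1,9}:  v_{1} + v_{9} = v_{3}  ⇒ sig = (2;(1))
  P={2,3}:  v_{2} + v_{3} = v_{0}  ⇒ sig = (2;(1))
  P={6,7}:  v_{6} + v_{7} = v_{3}  ⇒ sig = (2;(1))
  P={4,5}:  v_{4} + v_{5} = v_{0} + v_{6}  ⇒ sig = (2;(1,1))
  P={4,7}:  v_{4} + v_{7} = v_{2} + v_{8}  ⇒ sig = (2;(1,1))
  P={2,5}:  v_{2} + v_{5} = 2·v_{0} + v_{6}  ⇒ sig = (2;(1,2))
  P={5,7}:  v_{5} + v_{7} = v_{0} + 2·v_{3}  ⇒ sig = (2;(1,2))
  P={5,8}:  v_{5} + v_{8} = 2·v_{3}  ⇒ sig = (2;(2))
  P={2,6,8}:  v_{2} + v_{6} + v_{8} = 0  ⇒ sig = (3;())
  P={0,3,6}:  v_{0} + v_{3} + v_{6} = v_{5}  ⇒ sig = (3;(1))

Hence PRS(X_Σ) =
{ (2;()),  (2;(1)) ×5,  (2;(1,1)) ×2,  (2;(1,2)) ×2,  (2;(2)),  (3;()),  (3;(1)) }


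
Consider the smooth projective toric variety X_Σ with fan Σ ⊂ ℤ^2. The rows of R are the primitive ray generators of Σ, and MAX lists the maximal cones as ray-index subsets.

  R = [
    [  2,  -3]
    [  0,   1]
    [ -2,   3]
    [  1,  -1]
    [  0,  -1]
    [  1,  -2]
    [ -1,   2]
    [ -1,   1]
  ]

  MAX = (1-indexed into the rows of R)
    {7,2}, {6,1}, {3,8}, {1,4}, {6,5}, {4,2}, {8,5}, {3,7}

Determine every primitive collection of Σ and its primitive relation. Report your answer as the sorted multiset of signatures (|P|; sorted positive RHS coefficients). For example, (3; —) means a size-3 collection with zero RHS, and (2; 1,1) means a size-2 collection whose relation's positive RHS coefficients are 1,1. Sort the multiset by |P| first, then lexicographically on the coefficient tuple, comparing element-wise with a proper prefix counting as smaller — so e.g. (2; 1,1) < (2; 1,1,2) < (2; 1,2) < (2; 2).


Σ has 20 primitive collections:

  {1,3}:  v_{1} + v_{3} = 0 — sig = (2; —)
  {2,5}:  v_{2} + v_{5} = 0 — sig = (2; —)
  {4,8}:  v_{4} + v_{8} = 0 — sig = (2; —)
  {6,7}:  v_{6} + v_{7} = 0 — sig = (2; —)
  {1,7}:  v_{1} + v_{7} = v_{4} — sig = (2; 1)
  {1,8}:  v_{1} + v_{8} = v_{6} — sig = (2; 1)
  {2,6}:  v_{2} + v_{6} = v_{4} — sig = (2; 1)
  {2,8}:  v_{2} + v_{8} = v_{7} — sig = (2; 1)
  {3,4}:  v_{3} + v_{4} = v_{7} — sig = (2; 1)
  {3,6}:  v_{3} + v_{6} = v_{8} — sig = (2; 1)
  {4,5}:  v_{4} + v_{5} = v_{6} — sig = (2; 1)
  {4,6}:  v_{4} + v_{6} = v_{1} — sig = (2; 1)
  {4,7}:  v_{4} + v_{7} = v_{2} — sig = (2; 1)
  {5,7}:  v_{5} + v_{7} = v_{8} — sig = (2; 1)
  {6,8}:  v_{6} + v_{8} = v_{5} — sig = (2; 1)
  {7,8}:  v_{7} + v_{8} = v_{3} — sig = (2; 1)
  {1,2}:  v_{1} + v_{2} = 2·v_{4} — sig = (2; 2)
  {1,5}:  v_{1} + v_{5} = 2·v_{6} — sig = (2; 2)
  {2,3}:  v_{2} + v_{3} = 2·v_{7} — sig = (2; 2)
  {3,5}:  v_{3} + v_{5} = 2·v_{8} — sig = (2; 2)

Sorted signature multiset PRS(X):
[(2; —), (2; —), (2; —), (2; —), (2; 1), (2; 1), (2; 1), (2; 1), (2; 1), (2; 1), (2; 1), (2; 1), (2; 1), (2; 1), (2; 1), (2; 1), (2; 2), (2; 2), (2; 2), (2; 2)]
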